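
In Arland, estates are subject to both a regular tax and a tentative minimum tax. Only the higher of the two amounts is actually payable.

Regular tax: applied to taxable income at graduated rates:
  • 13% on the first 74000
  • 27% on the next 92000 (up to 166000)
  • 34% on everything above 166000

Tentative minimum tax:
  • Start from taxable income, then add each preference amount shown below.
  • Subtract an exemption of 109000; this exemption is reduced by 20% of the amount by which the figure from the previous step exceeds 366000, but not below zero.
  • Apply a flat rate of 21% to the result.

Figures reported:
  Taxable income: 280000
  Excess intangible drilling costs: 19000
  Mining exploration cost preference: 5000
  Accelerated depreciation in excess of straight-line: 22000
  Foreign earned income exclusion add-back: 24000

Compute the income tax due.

Regular tax:
  74000 × 13% = 9620
  92000 × 27% = 24840
  114000 × 34% = 38760
  → 73220

Tentative minimum tax:
  Adjusted income: 280000 + 19000 + 5000 + 22000 + 24000 = 350000
  Exemption: 350000 ≤ 366000, so full 109000 applies
  Base: 350000 − 109000 = 241000
  241000 × 21% = 50610

73220 > 50610, so the regular tax governs.

73220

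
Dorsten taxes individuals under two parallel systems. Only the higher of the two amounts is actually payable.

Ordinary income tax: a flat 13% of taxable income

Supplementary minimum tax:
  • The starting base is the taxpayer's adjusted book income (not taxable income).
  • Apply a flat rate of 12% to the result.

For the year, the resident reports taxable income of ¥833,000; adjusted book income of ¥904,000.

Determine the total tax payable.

¥108,480

Ordinary income tax:
  ¥833,000 × 13% = ¥108,290

Supplementary minimum tax:
  Base (adjusted book income): ¥904,000
  ¥904,000 × 12% = ¥108,480

¥108,480 > ¥108,290, so the supplementary minimum tax is the binding amount.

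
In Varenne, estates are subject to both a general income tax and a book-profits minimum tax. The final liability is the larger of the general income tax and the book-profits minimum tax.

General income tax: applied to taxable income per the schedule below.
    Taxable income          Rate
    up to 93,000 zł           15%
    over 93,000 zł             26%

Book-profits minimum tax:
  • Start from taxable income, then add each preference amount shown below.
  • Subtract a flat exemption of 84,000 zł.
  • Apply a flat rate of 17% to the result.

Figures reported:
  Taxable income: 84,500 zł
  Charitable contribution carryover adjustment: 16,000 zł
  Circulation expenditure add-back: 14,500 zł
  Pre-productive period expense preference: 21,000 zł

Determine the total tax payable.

General income tax:
  84,500 zł × 15% = 12,675 zł

Book-profits minimum tax:
  Adjusted income: 84,500 zł + 16,000 zł + 14,500 zł + 21,000 zł = 136,000 zł
  Less exemption 84,000 zł → base 52,000 zł
  52,000 zł × 17% = 8,840 zł

12,675 zł > 8,840 zł, so the general income tax governs.

12,675 zł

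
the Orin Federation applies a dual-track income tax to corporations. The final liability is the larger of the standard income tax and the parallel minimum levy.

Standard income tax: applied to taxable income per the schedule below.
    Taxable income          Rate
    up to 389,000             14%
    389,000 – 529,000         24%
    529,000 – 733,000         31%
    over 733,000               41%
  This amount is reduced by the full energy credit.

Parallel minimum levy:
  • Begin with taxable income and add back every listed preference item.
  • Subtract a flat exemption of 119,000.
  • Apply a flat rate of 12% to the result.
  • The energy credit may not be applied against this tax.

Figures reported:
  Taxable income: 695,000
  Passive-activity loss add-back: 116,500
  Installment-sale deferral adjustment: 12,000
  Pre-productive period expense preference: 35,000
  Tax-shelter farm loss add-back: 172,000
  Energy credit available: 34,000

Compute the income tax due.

Standard income tax:
  389,000 × 14% = 54,460
  140,000 × 24% = 33,600
  166,000 × 31% = 51,460
  → 139,520
  Less energy credit 34,000 → 105,520

Parallel minimum levy:
  Adjusted income: 695,000 + 116,500 + 12,000 + 35,000 + 172,000 = 1,030,500
  Less exemption 119,000 → base 911,500
  911,500 × 12% = 109,380

109,380 > 105,520, so the parallel minimum levy is the binding amount.

109,380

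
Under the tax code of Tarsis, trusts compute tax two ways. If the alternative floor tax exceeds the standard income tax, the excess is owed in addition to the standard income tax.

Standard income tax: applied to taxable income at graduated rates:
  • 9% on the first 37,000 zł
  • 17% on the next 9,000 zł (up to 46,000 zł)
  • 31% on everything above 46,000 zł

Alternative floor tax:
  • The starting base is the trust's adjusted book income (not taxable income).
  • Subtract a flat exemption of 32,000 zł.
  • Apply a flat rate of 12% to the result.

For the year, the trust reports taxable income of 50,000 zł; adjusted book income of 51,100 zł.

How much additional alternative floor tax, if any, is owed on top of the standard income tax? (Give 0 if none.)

Standard income tax:
  37,000 zł × 9% = 3,330 zł
  9,000 zł × 17% = 1,530 zł
  4,000 zł × 31% = 1,240 zł
  → 6,100 zł

Alternative floor tax:
  Base (adjusted book income): 51,100 zł
  Less exemption 32,000 zł → base 19,100 zł
  19,100 zł × 12% = 2,292 zł

2,292 zł ≤ 6,100 zł, so no add-on is due.

0 zł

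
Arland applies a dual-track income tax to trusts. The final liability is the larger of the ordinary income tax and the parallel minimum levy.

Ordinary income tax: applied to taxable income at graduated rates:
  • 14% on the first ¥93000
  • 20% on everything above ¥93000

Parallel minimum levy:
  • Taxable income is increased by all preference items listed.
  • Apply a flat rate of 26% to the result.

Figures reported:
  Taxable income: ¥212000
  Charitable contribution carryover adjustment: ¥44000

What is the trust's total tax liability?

¥66560

Parallel minimum levy:
  Adjusted income: ¥212000 + ¥44000 = ¥256000
  ¥256000 × 26% = ¥66560

Ordinary income tax:
  ¥93000 × 14% = ¥13020
  ¥119000 × 20% = ¥23800
  → ¥36820

¥66560 > ¥36820, so the parallel minimum levy is the binding amount.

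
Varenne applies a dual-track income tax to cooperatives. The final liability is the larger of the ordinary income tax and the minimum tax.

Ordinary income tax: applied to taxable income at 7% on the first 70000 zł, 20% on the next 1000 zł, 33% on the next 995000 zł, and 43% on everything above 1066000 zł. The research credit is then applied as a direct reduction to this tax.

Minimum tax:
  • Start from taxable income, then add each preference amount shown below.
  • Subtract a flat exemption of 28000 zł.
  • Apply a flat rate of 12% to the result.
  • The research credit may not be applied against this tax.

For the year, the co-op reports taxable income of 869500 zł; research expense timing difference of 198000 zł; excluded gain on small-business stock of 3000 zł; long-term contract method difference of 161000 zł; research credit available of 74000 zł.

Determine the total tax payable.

Ordinary income tax:
  70000 zł × 7% = 4900 zł
  1000 zł × 20% = 200 zł
  798500 zł × 33% = 263505 zł
  → 268605 zł
  Less research credit 74000 zł → 194605 zł

Minimum tax:
  Adjusted income: 869500 zł + 198000 zł + 3000 zł + 161000 zł = 1231500 zł
  Less exemption 28000 zł → base 1203500 zł
  1203500 zł × 12% = 144420 zł

194605 zł > 144420 zł, so the ordinary income tax governs.

194605 zł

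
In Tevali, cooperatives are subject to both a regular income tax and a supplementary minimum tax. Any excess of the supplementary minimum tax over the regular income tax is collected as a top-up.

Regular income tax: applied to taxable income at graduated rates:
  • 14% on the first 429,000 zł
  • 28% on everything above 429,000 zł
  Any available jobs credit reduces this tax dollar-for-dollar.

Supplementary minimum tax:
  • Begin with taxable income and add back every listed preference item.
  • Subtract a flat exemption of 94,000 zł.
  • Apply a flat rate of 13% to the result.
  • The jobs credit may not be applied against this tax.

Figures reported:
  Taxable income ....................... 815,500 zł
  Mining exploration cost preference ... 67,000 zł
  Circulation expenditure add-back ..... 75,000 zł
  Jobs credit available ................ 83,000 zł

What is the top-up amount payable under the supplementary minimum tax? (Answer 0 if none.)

26,975 zł

Supplementary minimum tax:
  Adjusted income: 815,500 zł + 67,000 zł + 75,000 zł = 957,500 zł
  Less exemption 94,000 zł → base 863,500 zł
  863,500 zł × 13% = 112,255 zł

Regular income tax:
  429,000 zł × 14% = 60,060 zł
  386,500 zł × 28% = 108,220 zł
  → 168,280 zł
  Less jobs credit 83,000 zł → 85,280 zł

Excess of supplementary minimum tax over regular income tax: 112,255 zł − 85,280 zł = 26,975 zł.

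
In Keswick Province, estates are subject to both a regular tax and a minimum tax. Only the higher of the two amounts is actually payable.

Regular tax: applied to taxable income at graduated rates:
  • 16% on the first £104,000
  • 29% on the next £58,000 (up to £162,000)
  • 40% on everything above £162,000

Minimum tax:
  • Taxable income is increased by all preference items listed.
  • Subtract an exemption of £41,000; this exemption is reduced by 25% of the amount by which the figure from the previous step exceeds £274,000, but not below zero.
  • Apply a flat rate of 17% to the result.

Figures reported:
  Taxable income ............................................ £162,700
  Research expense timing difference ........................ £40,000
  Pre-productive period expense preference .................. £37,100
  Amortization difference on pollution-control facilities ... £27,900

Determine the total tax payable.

Regular tax:
  £104,000 × 16% = £16,640
  £58,000 × 29% = £16,820
  £700 × 40% = £280
  → £33,740

Minimum tax:
  Adjusted income: £162,700 + £40,000 + £37,100 + £27,900 = £267,700
  Exemption: £267,700 ≤ £274,000, so full £41,000 applies
  Base: £267,700 − £41,000 = £226,700
  £226,700 × 17% = £38,539

£38,539 > £33,740, so the minimum tax is the binding amount.

£38,539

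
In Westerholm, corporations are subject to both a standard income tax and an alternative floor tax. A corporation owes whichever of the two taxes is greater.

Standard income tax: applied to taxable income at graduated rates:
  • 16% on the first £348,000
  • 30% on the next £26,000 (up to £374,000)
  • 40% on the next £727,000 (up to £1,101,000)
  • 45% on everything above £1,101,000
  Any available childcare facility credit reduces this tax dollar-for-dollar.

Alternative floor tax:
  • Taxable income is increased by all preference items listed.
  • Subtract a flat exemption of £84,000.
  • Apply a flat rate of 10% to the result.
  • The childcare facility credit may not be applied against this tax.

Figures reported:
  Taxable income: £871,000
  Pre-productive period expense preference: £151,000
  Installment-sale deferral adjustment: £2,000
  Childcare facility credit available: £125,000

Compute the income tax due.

Standard income tax:
  £348,000 × 16% = £55,680
  £26,000 × 30% = £7,800
  £497,000 × 40% = £198,800
  → £262,280
  Less childcare facility credit £125,000 → £137,280

Alternative floor tax:
  Adjusted income: £871,000 + £151,000 + £2,000 = £1,024,000
  Less exemption £84,000 → base £940,000
  £940,000 × 10% = £94,000

£137,280 > £94,000, so the standard income tax governs.

£137,280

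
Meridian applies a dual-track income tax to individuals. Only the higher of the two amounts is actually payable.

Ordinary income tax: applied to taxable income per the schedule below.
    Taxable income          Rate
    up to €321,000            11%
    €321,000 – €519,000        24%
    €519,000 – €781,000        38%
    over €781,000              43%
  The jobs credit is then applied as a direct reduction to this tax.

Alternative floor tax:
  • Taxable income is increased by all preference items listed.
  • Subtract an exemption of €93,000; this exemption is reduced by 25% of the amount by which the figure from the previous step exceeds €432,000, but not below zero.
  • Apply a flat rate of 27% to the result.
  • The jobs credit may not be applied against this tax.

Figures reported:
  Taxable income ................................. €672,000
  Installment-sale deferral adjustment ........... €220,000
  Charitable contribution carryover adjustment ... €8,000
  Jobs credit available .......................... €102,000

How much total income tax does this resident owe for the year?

€243,000

Alternative floor tax:
  Adjusted income: €672,000 + €220,000 + €8,000 = €900,000
  Exemption: 25% × (€900,000 − €432,000) = €117,000 ≥ €93,000, so the exemption is fully phased out
  Base: €900,000 − €0 = €900,000
  €900,000 × 27% = €243,000

Ordinary income tax:
  €321,000 × 11% = €35,310
  €198,000 × 24% = €47,520
  €153,000 × 38% = €58,140
  → €140,970
  Less jobs credit €102,000 → €38,970

€243,000 > €38,970, so the alternative floor tax is the binding amount.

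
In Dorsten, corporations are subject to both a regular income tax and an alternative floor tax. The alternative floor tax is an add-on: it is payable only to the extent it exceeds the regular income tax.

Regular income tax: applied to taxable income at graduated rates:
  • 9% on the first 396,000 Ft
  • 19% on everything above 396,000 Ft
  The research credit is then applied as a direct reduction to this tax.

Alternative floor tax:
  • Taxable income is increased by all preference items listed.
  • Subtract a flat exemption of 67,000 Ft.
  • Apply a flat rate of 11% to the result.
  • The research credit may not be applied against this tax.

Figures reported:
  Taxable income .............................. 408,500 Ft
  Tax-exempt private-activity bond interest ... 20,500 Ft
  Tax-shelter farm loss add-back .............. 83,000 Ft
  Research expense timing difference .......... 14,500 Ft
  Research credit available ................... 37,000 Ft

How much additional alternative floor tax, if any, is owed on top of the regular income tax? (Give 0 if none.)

49,530 Ft

Alternative floor tax:
  Adjusted income: 408,500 Ft + 20,500 Ft + 83,000 Ft + 14,500 Ft = 526,500 Ft
  Less exemption 67,000 Ft → base 459,500 Ft
  459,500 Ft × 11% = 50,545 Ft

Regular income tax:
  396,000 Ft × 9% = 35,640 Ft
  12,500 Ft × 19% = 2,375 Ft
  → 38,015 Ft
  Less research credit 37,000 Ft → 1,015 Ft

Excess of alternative floor tax over regular income tax: 50,545 Ft − 1,015 Ft = 49,530 Ft.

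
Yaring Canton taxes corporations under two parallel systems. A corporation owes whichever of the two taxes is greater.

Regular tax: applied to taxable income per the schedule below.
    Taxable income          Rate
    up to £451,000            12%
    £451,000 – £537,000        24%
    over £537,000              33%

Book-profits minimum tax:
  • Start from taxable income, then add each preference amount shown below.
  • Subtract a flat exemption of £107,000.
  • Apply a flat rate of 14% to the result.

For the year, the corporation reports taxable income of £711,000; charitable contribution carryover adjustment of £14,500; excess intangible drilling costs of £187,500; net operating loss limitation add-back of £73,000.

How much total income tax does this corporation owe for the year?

£132,180

Regular tax:
  £451,000 × 12% = £54,120
  £86,000 × 24% = £20,640
  £174,000 × 33% = £57,420
  → £132,180

Book-profits minimum tax:
  Adjusted income: £711,000 + £14,500 + £187,500 + £73,000 = £986,000
  Less exemption £107,000 → base £879,000
  £879,000 × 14% = £123,060

£132,180 > £123,060, so the regular tax governs.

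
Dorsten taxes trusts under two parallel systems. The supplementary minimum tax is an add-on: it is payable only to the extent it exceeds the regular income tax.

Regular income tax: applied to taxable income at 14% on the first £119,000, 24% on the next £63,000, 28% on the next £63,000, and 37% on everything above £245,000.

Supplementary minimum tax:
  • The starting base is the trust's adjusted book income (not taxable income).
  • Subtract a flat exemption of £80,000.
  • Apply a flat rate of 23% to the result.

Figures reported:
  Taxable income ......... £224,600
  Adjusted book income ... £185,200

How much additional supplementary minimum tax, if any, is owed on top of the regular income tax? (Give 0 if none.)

£0

Regular income tax:
  £119,000 × 14% = £16,660
  £63,000 × 24% = £15,120
  £42,600 × 28% = £11,928
  → £43,708

Supplementary minimum tax:
  Base (adjusted book income): £185,200
  Less exemption £80,000 → base £105,200
  £105,200 × 23% = £24,196

£24,196 ≤ £43,708, so no add-on is due.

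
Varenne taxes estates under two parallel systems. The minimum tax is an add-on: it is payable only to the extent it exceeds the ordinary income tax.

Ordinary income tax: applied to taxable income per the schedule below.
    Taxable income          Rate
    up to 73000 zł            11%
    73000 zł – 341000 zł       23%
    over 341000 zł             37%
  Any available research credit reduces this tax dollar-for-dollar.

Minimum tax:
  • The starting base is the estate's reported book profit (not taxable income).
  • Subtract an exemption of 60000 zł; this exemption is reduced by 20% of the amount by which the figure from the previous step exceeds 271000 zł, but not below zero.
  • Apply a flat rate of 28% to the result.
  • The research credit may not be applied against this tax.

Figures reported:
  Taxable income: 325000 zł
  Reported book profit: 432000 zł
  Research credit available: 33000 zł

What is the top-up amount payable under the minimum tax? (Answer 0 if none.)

80186 zł

Ordinary income tax:
  73000 zł × 11% = 8030 zł
  252000 zł × 23% = 57960 zł
  → 65990 zł
  Less research credit 33000 zł → 32990 zł

Minimum tax:
  Base (reported book profit): 432000 zł
  Exemption: 60000 zł − 20% × (432000 zł − 271000 zł) = 60000 zł − 32200 zł = 27800 zł
  Base: 432000 zł − 27800 zł = 404200 zł
  404200 zł × 28% = 113176 zł

Excess of minimum tax over ordinary income tax: 113176 zł − 32990 zł = 80186 zł.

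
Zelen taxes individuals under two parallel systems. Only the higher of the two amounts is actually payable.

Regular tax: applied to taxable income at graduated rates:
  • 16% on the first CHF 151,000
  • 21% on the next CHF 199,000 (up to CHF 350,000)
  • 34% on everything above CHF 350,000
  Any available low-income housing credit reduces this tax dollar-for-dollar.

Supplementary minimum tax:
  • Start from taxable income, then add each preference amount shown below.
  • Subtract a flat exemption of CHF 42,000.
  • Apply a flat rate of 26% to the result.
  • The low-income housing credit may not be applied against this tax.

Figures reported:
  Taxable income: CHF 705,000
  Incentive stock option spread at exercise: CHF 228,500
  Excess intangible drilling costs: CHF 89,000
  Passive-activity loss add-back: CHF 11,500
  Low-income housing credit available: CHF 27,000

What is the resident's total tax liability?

Regular tax:
  CHF 151,000 × 16% = CHF 24,160
  CHF 199,000 × 21% = CHF 41,790
  CHF 355,000 × 34% = CHF 120,700
  → CHF 186,650
  Less low-income housing credit CHF 27,000 → CHF 159,650

Supplementary minimum tax:
  Adjusted income: CHF 705,000 + CHF 228,500 + CHF 89,000 + CHF 11,500 = CHF 1,034,000
  Less exemption CHF 42,000 → base CHF 992,000
  CHF 992,000 × 26% = CHF 257,920

CHF 257,920 > CHF 159,650, so the supplementary minimum tax is the binding amount.

CHF 257,920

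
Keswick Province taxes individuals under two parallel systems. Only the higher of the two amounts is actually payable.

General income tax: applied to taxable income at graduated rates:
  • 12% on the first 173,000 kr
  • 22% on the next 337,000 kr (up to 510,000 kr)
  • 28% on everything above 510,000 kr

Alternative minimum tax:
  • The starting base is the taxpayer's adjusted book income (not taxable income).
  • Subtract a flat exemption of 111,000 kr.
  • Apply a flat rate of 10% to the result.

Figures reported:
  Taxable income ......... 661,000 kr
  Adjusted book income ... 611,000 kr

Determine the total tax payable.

Alternative minimum tax:
  Base (adjusted book income): 611,000 kr
  Less exemption 111,000 kr → base 500,000 kr
  500,000 kr × 10% = 50,000 kr

General income tax:
  173,000 kr × 12% = 20,760 kr
  337,000 kr × 22% = 74,140 kr
  151,000 kr × 28% = 42,280 kr
  → 137,180 kr

137,180 kr > 50,000 kr, so the general income tax governs.

137,180 kr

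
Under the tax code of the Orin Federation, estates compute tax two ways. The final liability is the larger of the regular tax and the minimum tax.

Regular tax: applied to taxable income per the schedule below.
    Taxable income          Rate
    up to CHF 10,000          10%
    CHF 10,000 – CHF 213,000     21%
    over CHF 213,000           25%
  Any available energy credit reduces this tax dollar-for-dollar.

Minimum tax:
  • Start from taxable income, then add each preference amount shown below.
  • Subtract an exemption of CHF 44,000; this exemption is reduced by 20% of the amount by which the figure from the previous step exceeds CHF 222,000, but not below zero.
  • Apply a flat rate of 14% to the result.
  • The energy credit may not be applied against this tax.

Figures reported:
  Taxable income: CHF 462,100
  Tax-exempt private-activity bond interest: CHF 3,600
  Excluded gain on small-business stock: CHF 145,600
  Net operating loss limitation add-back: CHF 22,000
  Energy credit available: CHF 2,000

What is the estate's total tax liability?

CHF 103,905

Minimum tax:
  Adjusted income: CHF 462,100 + CHF 3,600 + CHF 145,600 + CHF 22,000 = CHF 633,300
  Exemption: 20% × (CHF 633,300 − CHF 222,000) = CHF 82,260 ≥ CHF 44,000, so the exemption is fully phased out
  Base: CHF 633,300 − CHF 0 = CHF 633,300
  CHF 633,300 × 14% = CHF 88,662

Regular tax:
  CHF 10,000 × 10% = CHF 1,000
  CHF 203,000 × 21% = CHF 42,630
  CHF 249,100 × 25% = CHF 62,275
  → CHF 105,905
  Less energy credit CHF 2,000 → CHF 103,905

CHF 103,905 > CHF 88,662, so the regular tax governs.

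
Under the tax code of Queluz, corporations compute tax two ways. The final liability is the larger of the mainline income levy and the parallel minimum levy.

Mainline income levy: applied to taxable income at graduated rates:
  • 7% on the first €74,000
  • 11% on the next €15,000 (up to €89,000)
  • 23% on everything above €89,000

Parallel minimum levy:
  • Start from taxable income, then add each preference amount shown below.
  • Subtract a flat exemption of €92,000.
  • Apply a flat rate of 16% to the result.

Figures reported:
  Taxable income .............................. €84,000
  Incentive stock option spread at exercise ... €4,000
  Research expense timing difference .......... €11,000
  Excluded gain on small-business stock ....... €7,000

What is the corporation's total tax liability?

€6,280

Parallel minimum levy:
  Adjusted income: €84,000 + €4,000 + €11,000 + €7,000 = €106,000
  Less exemption €92,000 → base €14,000
  €14,000 × 16% = €2,240

Mainline income levy:
  €74,000 × 7% = €5,180
  €10,000 × 11% = €1,100
  → €6,280

€6,280 > €2,240, so the mainline income levy governs.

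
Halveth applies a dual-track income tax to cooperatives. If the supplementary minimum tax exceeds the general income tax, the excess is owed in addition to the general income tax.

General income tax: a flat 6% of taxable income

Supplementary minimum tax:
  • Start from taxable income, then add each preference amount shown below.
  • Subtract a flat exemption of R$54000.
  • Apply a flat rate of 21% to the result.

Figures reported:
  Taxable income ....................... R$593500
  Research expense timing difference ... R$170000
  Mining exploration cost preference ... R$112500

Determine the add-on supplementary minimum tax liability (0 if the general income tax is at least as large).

Supplementary minimum tax:
  Adjusted income: R$593500 + R$170000 + R$112500 = R$876000
  Less exemption R$54000 → base R$822000
  R$822000 × 21% = R$172620

General income tax:
  R$593500 × 6% = R$35610

Excess of supplementary minimum tax over general income tax: R$172620 − R$35610 = R$137010.

R$137010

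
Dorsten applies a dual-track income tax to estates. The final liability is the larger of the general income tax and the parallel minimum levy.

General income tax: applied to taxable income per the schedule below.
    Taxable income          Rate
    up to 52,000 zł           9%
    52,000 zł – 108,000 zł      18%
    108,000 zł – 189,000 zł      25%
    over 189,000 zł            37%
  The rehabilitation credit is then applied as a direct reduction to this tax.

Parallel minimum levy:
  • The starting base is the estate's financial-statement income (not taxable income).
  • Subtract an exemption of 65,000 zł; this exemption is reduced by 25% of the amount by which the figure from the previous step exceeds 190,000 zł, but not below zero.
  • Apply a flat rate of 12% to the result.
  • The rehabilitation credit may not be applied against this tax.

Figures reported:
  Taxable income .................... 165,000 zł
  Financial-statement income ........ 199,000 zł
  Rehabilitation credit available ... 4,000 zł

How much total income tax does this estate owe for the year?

Parallel minimum levy:
  Base (financial-statement income): 199,000 zł
  Exemption: 65,000 zł − 25% × (199,000 zł − 190,000 zł) = 65,000 zł − 2,250 zł = 62,750 zł
  Base: 199,000 zł − 62,750 zł = 136,250 zł
  136,250 zł × 12% = 16,350 zł

General income tax:
  52,000 zł × 9% = 4,680 zł
  56,000 zł × 18% = 10,080 zł
  57,000 zł × 25% = 14,250 zł
  → 29,010 zł
  Less rehabilitation credit 4,000 zł → 25,010 zł

25,010 zł > 16,350 zł, so the general income tax governs.

25,010 zł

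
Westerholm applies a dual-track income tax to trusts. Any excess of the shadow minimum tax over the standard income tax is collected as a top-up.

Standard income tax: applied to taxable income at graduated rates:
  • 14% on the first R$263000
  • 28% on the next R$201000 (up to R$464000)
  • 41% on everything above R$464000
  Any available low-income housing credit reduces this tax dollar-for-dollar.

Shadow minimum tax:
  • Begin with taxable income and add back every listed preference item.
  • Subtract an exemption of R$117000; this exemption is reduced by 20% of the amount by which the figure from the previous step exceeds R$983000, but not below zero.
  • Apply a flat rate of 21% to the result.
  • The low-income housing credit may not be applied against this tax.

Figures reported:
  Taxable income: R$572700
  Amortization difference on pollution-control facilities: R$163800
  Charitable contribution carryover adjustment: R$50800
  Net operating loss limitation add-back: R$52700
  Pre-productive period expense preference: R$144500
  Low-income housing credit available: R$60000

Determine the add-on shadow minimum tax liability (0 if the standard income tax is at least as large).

R$104571

Standard income tax:
  R$263000 × 14% = R$36820
  R$201000 × 28% = R$56280
  R$108700 × 41% = R$44567
  → R$137667
  Less low-income housing credit R$60000 → R$77667

Shadow minimum tax:
  Adjusted income: R$572700 + R$163800 + R$50800 + R$52700 + R$144500 = R$984500
  Exemption: R$117000 − 20% × (R$984500 − R$983000) = R$117000 − R$300 = R$116700
  Base: R$984500 − R$116700 = R$867800
  R$867800 × 21% = R$182238

Excess of shadow minimum tax over standard income tax: R$182238 − R$77667 = R$104571.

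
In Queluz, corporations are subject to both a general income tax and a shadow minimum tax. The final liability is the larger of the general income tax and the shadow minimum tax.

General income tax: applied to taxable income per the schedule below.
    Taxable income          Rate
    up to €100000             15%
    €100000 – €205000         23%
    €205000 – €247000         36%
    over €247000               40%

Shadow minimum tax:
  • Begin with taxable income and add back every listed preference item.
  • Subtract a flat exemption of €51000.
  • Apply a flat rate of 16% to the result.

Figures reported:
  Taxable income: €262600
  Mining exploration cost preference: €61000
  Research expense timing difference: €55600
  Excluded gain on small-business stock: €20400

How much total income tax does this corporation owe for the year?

€60510

General income tax:
  €100000 × 15% = €15000
  €105000 × 23% = €24150
  €42000 × 36% = €15120
  €15600 × 40% = €6240
  → €60510

Shadow minimum tax:
  Adjusted income: €262600 + €61000 + €55600 + €20400 = €399600
  Less exemption €51000 → base €348600
  €348600 × 16% = €55776

€60510 > €55776, so the general income tax governs.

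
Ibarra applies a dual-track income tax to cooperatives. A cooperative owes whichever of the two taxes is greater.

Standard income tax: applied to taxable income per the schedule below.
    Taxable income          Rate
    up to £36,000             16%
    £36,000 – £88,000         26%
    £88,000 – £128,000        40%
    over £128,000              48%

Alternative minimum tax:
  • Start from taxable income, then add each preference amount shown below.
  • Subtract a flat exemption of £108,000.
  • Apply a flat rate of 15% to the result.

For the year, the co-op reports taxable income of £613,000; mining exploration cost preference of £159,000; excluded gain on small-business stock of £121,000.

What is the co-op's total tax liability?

Alternative minimum tax:
  Adjusted income: £613,000 + £159,000 + £121,000 = £893,000
  Less exemption £108,000 → base £785,000
  £785,000 × 15% = £117,750

Standard income tax:
  £36,000 × 16% = £5,760
  £52,000 × 26% = £13,520
  £40,000 × 40% = £16,000
  £485,000 × 48% = £232,800
  → £268,080

£268,080 > £117,750, so the standard income tax governs.

£268,080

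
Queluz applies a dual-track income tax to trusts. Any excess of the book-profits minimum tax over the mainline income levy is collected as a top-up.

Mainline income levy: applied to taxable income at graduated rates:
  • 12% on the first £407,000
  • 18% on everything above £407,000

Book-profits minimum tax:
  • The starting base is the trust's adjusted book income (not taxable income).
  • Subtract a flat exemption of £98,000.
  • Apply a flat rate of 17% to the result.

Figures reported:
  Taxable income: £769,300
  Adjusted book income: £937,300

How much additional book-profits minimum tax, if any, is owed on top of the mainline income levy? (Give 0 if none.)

£28,627

Book-profits minimum tax:
  Base (adjusted book income): £937,300
  Less exemption £98,000 → base £839,300
  £839,300 × 17% = £142,681

Mainline income levy:
  £407,000 × 12% = £48,840
  £362,300 × 18% = £65,214
  → £114,054

Excess of book-profits minimum tax over mainline income levy: £142,681 − £114,054 = £28,627.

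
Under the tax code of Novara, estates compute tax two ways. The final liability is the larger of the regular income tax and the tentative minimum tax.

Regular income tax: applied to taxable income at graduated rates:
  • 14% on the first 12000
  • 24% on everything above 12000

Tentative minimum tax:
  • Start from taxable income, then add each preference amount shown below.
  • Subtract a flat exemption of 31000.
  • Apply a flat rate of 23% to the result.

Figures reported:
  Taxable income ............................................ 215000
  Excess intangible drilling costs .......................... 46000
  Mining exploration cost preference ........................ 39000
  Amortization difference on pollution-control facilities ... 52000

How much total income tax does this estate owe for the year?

Tentative minimum tax:
  Adjusted income: 215000 + 46000 + 39000 + 52000 = 352000
  Less exemption 31000 → base 321000
  321000 × 23% = 73830

Regular income tax:
  12000 × 14% = 1680
  203000 × 24% = 48720
  → 50400

73830 > 50400, so the tentative minimum tax is the binding amount.

73830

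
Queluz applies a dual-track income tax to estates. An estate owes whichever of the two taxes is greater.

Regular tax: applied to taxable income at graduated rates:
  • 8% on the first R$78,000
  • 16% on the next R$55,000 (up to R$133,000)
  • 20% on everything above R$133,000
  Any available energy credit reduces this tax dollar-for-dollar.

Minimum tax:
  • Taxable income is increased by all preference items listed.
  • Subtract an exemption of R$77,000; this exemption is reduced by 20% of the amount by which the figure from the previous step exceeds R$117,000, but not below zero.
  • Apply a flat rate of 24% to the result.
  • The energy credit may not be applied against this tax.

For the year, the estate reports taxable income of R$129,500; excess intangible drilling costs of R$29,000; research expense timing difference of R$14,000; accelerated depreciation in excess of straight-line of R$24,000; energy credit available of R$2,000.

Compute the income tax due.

Minimum tax:
  Adjusted income: R$129,500 + R$29,000 + R$14,000 + R$24,000 = R$196,500
  Exemption: R$77,000 − 20% × (R$196,500 − R$117,000) = R$77,000 − R$15,900 = R$61,100
  Base: R$196,500 − R$61,100 = R$135,400
  R$135,400 × 24% = R$32,496

Regular tax:
  R$78,000 × 8% = R$6,240
  R$51,500 × 16% = R$8,240
  → R$14,480
  Less energy credit R$2,000 → R$12,480

R$32,496 > R$12,480, so the minimum tax is the binding amount.

R$32,496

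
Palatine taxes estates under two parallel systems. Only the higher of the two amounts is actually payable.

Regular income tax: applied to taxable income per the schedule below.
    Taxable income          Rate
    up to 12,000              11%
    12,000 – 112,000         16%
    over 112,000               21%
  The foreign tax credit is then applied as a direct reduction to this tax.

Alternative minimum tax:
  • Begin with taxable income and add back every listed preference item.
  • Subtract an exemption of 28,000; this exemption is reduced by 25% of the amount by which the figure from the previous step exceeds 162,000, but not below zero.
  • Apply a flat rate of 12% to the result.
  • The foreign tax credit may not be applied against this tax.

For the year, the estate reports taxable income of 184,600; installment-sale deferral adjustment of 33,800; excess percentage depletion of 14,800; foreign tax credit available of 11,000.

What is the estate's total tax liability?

26,760

Alternative minimum tax:
  Adjusted income: 184,600 + 33,800 + 14,800 = 233,200
  Exemption: 28,000 − 25% × (233,200 − 162,000) = 28,000 − 17,800 = 10,200
  Base: 233,200 − 10,200 = 223,000
  223,000 × 12% = 26,760

Regular income tax:
  12,000 × 11% = 1,320
  100,000 × 16% = 16,000
  72,600 × 21% = 15,246
  → 32,566
  Less foreign tax credit 11,000 → 21,566

26,760 > 21,566, so the alternative minimum tax is the binding amount.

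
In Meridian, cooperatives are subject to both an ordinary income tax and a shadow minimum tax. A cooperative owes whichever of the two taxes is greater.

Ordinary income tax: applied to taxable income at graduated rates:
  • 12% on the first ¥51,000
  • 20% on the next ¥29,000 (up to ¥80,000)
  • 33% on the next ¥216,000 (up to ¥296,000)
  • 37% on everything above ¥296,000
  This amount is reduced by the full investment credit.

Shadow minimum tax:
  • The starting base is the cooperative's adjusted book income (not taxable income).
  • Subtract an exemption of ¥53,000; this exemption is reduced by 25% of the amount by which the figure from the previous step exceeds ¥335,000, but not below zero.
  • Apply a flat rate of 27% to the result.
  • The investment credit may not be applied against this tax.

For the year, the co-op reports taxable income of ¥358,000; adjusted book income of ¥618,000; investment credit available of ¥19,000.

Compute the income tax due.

Shadow minimum tax:
  Base (adjusted book income): ¥618,000
  Exemption: 25% × (¥618,000 − ¥335,000) = ¥70,750 ≥ ¥53,000, so the exemption is fully phased out
  Base: ¥618,000 − ¥0 = ¥618,000
  ¥618,000 × 27% = ¥166,860

Ordinary income tax:
  ¥51,000 × 12% = ¥6,120
  ¥29,000 × 20% = ¥5,800
  ¥216,000 × 33% = ¥71,280
  ¥62,000 × 37% = ¥22,940
  → ¥106,140
  Less investment credit ¥19,000 → ¥87,140

¥166,860 > ¥87,140, so the shadow minimum tax is the binding amount.

¥166,860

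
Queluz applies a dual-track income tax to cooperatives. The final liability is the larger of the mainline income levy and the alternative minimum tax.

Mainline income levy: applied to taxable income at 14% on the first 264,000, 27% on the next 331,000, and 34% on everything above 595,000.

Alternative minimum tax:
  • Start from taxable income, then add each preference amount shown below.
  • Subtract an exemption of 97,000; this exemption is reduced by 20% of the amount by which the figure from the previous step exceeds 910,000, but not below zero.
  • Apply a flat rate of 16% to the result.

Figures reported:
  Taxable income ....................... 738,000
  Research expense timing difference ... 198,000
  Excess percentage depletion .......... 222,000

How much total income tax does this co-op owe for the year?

Alternative minimum tax:
  Adjusted income: 738,000 + 198,000 + 222,000 = 1,158,000
  Exemption: 97,000 − 20% × (1,158,000 − 910,000) = 97,000 − 49,600 = 47,400
  Base: 1,158,000 − 47,400 = 1,110,600
  1,110,600 × 16% = 177,696

Mainline income levy:
  264,000 × 14% = 36,960
  331,000 × 27% = 89,370
  143,000 × 34% = 48,620
  → 174,950

177,696 > 174,950, so the alternative minimum tax is the binding amount.

177,696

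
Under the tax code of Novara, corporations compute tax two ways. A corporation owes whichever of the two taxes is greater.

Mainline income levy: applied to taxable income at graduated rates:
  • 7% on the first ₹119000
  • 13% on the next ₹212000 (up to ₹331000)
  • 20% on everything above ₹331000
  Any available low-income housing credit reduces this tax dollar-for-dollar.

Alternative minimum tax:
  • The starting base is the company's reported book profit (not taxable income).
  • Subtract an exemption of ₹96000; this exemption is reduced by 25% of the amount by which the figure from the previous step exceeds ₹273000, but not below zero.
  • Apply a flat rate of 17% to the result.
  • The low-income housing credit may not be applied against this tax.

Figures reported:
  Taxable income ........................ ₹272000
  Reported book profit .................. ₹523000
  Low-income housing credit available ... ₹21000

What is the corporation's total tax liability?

Mainline income levy:
  ₹119000 × 7% = ₹8330
  ₹153000 × 13% = ₹19890
  → ₹28220
  Less low-income housing credit ₹21000 → ₹7220

Alternative minimum tax:
  Base (reported book profit): ₹523000
  Exemption: ₹96000 − 25% × (₹523000 − ₹273000) = ₹96000 − ₹62500 = ₹33500
  Base: ₹523000 − ₹33500 = ₹489500
  ₹489500 × 17% = ₹83215

₹83215 > ₹7220, so the alternative minimum tax is the binding amount.

₹83215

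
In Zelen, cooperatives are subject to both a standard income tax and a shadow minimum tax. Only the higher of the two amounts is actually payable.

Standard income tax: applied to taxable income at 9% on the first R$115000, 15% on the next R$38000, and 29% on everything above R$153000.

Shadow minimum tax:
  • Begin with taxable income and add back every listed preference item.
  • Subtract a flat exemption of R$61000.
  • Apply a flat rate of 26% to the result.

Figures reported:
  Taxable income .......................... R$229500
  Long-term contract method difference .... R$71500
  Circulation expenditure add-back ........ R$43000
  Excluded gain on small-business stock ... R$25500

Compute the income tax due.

R$80210

Standard income tax:
  R$115000 × 9% = R$10350
  R$38000 × 15% = R$5700
  R$76500 × 29% = R$22185
  → R$38235

Shadow minimum tax:
  Adjusted income: R$229500 + R$71500 + R$43000 + R$25500 = R$369500
  Less exemption R$61000 → base R$308500
  R$308500 × 26% = R$80210

R$80210 > R$38235, so the shadow minimum tax is the binding amount.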